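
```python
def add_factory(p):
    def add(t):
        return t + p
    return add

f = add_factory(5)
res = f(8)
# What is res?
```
13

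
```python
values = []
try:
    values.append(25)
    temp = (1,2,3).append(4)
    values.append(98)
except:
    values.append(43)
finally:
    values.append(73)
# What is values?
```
[25, 43, 73]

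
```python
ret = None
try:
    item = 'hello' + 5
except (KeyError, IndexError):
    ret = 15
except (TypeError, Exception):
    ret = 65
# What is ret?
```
65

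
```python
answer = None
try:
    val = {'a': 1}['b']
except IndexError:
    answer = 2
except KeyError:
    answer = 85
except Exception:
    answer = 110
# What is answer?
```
85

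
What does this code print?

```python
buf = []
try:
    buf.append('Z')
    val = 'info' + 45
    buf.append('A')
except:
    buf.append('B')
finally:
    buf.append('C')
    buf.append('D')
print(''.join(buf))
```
ZBCD

Code before exception runs, then except, then all of finally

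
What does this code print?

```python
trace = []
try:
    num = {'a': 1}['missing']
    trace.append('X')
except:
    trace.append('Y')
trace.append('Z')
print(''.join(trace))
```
YZ

Exception raised in try, caught by bare except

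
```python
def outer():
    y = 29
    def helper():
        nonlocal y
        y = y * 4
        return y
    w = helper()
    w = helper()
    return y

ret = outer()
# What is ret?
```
464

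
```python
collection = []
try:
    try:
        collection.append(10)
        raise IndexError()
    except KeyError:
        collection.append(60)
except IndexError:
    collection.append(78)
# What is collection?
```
[10, 78]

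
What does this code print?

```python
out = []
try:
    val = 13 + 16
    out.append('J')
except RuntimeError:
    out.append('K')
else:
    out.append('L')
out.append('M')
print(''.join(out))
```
JLM

else block runs when no exception occurs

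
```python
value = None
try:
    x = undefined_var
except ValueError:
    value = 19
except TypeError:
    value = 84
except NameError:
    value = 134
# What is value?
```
134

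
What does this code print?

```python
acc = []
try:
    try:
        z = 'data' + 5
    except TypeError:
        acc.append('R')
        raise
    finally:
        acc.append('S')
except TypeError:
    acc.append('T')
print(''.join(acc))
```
RST

finally runs before re-raised exception propagates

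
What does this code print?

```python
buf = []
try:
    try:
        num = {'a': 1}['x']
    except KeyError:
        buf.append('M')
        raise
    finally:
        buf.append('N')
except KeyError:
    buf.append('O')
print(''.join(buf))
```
MNO

finally runs before re-raised exception propagates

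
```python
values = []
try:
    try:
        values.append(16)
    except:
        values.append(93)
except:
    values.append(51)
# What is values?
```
[16]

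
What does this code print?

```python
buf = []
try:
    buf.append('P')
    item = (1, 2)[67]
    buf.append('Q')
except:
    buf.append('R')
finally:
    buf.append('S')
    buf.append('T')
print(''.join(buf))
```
PRST

Code before exception runs, then except, then all of finally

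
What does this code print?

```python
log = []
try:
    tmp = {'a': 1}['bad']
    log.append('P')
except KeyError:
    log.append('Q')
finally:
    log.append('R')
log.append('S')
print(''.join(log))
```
QRS

finally always runs, even after exception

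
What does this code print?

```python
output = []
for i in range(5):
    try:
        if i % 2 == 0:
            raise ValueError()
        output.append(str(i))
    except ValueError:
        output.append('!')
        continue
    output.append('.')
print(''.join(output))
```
!1.!3.!

continue in except skips rest of loop body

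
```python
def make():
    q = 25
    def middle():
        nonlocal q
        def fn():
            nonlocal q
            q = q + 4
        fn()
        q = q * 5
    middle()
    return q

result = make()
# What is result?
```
145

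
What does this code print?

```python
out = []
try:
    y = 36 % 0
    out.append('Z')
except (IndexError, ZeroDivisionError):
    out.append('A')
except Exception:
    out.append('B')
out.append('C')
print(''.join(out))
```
AC

ZeroDivisionError matches tuple containing it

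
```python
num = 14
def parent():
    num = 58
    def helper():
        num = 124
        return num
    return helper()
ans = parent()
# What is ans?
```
124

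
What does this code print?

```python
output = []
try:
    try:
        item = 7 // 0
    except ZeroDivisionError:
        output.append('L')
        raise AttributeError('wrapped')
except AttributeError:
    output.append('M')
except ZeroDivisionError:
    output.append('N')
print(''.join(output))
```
LM

New AttributeError raised, caught by outer AttributeError handler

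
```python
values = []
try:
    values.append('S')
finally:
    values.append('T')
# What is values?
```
['S', 'T']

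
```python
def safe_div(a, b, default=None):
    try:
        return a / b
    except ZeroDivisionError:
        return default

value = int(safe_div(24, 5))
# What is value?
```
4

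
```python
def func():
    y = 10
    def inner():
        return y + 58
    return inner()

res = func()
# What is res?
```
68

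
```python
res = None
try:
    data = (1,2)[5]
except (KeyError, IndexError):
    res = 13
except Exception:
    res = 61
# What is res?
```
13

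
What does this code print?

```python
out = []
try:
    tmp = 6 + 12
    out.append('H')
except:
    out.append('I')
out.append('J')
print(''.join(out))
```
HJ

No exception, try block completes normally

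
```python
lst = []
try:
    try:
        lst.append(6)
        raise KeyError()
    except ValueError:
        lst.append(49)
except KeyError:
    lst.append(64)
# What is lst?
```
[6, 64]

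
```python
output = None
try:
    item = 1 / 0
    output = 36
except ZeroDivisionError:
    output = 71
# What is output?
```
71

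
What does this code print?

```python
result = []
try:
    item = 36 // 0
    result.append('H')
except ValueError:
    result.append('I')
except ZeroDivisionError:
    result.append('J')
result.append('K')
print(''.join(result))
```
JK

ZeroDivisionError is caught by its specific handler, not ValueError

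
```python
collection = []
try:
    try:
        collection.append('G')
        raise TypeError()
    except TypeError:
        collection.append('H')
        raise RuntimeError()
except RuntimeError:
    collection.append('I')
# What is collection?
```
['G', 'H', 'I']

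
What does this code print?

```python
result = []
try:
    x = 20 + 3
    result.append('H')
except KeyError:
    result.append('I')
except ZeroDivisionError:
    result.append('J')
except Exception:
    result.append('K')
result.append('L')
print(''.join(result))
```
HL

No exception, try block completes normally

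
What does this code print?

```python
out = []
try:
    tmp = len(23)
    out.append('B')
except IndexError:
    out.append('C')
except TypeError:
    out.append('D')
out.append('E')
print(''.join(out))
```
DE

TypeError is caught by its specific handler, not IndexError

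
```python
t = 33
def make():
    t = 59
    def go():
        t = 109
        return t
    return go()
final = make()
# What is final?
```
109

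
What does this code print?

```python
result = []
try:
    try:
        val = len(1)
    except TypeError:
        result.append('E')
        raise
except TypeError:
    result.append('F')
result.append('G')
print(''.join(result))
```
EFG

raise without argument re-raises current exception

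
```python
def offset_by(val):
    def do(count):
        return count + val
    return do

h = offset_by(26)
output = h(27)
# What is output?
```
53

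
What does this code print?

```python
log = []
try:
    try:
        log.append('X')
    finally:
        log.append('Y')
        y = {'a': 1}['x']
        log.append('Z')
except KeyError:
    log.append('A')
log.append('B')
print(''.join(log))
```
XYAB

Exception in inner finally caught by outer except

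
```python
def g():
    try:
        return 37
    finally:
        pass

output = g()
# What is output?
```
37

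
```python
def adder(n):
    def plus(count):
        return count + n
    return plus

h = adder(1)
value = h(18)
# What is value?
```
19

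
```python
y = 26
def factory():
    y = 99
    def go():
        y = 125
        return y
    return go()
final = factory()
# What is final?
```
125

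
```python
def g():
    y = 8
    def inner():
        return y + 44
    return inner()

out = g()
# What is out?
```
52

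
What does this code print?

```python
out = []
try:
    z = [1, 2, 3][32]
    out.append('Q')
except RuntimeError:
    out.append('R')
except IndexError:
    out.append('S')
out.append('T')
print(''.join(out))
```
ST

IndexError is caught by its specific handler, not RuntimeError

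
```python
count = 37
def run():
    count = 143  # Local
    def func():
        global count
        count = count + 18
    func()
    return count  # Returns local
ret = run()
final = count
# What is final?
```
55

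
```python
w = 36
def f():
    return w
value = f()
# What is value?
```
36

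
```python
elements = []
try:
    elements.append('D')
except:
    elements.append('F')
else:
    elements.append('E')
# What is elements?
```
['D', 'E']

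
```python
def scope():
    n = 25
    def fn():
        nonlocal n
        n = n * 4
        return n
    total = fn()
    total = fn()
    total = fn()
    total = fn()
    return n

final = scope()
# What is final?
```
6400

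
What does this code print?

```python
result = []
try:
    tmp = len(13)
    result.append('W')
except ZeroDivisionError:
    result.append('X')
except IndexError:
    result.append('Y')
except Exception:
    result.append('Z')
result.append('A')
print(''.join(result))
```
ZA

TypeError not specifically caught, falls to Exception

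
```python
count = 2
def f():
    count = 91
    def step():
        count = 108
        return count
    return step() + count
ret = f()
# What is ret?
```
199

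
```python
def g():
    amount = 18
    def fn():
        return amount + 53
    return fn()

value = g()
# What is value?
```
71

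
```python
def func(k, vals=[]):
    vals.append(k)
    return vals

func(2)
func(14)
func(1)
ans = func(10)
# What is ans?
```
[2, 14, 1, 10]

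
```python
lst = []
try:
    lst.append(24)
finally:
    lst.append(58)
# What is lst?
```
[24, 58]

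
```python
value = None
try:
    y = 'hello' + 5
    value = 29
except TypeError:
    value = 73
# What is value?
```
73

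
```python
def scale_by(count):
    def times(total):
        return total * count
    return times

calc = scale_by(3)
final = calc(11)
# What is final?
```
33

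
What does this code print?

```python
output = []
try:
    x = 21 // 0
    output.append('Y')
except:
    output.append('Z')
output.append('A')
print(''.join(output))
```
ZA

Exception raised in try, caught by bare except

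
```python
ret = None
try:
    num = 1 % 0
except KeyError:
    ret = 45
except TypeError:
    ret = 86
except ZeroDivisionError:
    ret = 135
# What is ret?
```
135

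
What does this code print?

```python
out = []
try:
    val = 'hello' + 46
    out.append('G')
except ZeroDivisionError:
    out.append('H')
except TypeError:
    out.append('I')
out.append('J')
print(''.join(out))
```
IJ

TypeError is caught by its specific handler, not ZeroDivisionError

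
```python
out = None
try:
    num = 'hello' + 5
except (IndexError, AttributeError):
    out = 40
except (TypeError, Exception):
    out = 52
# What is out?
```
52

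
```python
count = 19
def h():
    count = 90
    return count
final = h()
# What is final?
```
90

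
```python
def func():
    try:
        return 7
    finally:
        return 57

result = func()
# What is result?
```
57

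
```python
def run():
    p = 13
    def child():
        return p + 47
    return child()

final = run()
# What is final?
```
60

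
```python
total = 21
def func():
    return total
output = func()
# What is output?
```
21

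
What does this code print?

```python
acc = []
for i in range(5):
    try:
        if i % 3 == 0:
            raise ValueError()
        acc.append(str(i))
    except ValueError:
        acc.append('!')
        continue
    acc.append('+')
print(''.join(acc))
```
!1+2+!4+

continue in except skips rest of loop body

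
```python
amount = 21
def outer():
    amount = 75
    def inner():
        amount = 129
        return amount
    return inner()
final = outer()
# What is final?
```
129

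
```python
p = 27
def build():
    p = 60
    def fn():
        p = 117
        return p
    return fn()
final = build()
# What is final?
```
117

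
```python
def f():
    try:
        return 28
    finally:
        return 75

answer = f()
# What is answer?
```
75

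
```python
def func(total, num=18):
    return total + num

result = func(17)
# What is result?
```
35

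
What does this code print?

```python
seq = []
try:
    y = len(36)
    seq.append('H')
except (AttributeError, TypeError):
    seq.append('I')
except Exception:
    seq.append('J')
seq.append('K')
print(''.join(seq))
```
IK

TypeError matches tuple containing it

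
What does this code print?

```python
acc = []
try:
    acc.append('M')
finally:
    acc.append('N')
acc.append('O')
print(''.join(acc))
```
MNO

try/finally without except, no exception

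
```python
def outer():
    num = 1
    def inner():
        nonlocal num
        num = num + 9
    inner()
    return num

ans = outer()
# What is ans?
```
10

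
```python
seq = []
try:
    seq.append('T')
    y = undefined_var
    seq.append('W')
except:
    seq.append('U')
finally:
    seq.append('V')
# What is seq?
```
['T', 'U', 'V']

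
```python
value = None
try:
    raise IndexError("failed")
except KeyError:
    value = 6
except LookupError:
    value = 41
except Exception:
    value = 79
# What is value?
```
41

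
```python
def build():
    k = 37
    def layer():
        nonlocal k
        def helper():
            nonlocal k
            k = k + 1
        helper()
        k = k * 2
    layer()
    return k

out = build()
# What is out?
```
76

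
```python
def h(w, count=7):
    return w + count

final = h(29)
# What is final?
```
36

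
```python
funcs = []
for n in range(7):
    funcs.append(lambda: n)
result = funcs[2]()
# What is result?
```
6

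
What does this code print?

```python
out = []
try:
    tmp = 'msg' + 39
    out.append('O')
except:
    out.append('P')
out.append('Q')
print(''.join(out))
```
PQ

Exception raised in try, caught by bare except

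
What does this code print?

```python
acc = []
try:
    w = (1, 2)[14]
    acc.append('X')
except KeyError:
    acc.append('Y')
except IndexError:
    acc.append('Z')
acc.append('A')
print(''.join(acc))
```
ZA

IndexError is caught by its specific handler, not KeyError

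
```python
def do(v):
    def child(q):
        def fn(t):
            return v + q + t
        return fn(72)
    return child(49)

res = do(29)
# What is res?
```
150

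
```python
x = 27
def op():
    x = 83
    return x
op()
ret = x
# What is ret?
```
27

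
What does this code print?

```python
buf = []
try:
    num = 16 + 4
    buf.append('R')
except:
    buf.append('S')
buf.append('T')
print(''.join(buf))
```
RT

No exception, try block completes normally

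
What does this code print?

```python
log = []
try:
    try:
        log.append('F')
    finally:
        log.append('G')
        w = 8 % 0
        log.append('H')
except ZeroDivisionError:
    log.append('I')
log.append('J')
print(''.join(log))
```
FGIJ

Exception in inner finally caught by outer except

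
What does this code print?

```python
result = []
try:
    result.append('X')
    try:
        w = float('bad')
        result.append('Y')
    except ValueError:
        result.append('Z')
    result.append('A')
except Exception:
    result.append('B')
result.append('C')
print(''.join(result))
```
XZAC

Inner exception caught by inner handler, outer continues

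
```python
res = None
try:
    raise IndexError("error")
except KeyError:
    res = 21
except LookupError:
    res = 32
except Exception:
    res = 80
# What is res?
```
32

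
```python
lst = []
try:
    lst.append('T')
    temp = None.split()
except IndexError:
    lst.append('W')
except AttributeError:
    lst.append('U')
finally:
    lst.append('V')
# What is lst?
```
['T', 'U', 'V']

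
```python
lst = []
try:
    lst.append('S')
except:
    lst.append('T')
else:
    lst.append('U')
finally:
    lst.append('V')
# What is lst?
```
['S', 'U', 'V']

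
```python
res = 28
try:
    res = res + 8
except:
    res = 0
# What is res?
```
36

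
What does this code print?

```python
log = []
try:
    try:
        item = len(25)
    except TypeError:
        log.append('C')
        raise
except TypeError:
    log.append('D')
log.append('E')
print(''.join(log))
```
CDE

raise without argument re-raises current exception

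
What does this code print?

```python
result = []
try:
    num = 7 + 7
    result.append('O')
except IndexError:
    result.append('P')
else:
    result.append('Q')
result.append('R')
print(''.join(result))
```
OQR

else block runs when no exception occurs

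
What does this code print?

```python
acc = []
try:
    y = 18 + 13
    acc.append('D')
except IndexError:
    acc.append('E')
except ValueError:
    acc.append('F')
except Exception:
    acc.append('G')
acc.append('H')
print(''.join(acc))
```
DH

No exception, try block completes normally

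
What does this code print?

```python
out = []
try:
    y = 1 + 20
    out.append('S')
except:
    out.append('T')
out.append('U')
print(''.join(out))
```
SU

No exception, try block completes normally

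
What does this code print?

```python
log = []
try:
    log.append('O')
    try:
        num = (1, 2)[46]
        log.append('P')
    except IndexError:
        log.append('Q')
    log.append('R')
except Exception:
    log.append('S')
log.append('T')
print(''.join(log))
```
OQRT

Inner exception caught by inner handler, outer continues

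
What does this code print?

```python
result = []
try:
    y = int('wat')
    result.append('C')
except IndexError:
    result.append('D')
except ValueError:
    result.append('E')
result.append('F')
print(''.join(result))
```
EF

ValueError is caught by its specific handler, not IndexError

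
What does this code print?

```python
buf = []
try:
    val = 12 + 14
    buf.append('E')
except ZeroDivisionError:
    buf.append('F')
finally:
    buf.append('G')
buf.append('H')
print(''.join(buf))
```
EGH

finally runs after normal execution too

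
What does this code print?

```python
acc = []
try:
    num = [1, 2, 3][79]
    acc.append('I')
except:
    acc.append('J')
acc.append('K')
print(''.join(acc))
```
JK

Exception raised in try, caught by bare except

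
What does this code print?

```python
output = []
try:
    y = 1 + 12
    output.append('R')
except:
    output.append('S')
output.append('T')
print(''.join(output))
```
RT

No exception, try block completes normally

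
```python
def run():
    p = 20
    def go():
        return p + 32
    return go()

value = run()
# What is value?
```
52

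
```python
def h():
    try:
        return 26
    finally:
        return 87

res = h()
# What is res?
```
87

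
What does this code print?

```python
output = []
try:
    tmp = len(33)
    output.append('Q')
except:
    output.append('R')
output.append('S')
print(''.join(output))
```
RS

Exception raised in try, caught by bare except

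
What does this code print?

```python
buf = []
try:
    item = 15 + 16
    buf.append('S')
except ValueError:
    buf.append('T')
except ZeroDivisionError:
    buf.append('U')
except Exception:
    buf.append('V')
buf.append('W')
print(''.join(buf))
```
SW

No exception, try block completes normally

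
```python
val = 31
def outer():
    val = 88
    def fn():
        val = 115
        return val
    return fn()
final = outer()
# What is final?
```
115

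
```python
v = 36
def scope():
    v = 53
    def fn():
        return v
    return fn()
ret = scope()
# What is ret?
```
53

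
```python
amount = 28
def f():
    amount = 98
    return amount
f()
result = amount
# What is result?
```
28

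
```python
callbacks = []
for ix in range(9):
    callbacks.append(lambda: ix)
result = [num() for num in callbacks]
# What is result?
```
[8, 8, 8, 8, 8, 8, 8, 8, 8]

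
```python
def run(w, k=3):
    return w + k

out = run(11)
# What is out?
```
14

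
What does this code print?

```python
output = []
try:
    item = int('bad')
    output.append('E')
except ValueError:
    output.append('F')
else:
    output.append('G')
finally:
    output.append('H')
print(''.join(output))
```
FH

Exception: except runs, else skipped, finally runs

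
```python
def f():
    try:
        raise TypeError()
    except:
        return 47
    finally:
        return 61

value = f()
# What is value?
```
61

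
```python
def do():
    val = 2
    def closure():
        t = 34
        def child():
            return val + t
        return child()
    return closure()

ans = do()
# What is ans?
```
36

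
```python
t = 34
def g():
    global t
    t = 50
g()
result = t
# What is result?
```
50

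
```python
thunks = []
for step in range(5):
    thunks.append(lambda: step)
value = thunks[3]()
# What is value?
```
4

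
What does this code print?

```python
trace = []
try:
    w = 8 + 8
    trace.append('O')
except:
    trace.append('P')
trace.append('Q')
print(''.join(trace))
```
OQ

No exception, try block completes normally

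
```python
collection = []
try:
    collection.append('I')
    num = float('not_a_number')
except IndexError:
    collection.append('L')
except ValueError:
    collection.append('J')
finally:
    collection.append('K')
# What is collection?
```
['I', 'J', 'K']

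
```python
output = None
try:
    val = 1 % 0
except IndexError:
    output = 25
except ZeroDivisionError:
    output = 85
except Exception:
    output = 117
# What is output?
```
85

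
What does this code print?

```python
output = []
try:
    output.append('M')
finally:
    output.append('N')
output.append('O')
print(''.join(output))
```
MNO

try/finally without except, no exception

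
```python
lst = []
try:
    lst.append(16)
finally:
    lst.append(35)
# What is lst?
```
[16, 35]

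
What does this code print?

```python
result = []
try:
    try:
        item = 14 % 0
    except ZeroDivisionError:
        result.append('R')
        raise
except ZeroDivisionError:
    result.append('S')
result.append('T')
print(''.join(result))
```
RST

raise without argument re-raises current exception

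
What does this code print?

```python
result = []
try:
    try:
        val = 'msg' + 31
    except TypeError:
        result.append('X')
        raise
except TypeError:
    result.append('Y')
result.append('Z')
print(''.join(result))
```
XYZ

raise without argument re-raises current exception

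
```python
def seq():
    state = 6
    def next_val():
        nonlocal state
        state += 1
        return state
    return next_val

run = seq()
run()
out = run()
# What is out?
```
8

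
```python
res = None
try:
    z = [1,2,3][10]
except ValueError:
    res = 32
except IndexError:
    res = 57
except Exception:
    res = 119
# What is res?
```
57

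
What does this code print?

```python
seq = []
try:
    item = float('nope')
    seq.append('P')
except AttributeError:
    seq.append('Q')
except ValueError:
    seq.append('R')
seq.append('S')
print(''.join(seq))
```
RS

ValueError is caught by its specific handler, not AttributeError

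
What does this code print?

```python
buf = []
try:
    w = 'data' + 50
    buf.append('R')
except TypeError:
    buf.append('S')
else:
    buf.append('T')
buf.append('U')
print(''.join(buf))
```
SU

else block skipped when exception is caught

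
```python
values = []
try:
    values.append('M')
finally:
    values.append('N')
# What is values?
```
['M', 'N']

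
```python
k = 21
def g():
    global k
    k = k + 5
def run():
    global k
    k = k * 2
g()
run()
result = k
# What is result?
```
52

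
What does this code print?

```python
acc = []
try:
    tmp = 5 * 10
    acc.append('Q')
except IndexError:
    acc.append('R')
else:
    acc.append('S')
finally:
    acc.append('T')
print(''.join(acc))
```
QST

else runs before finally when no exception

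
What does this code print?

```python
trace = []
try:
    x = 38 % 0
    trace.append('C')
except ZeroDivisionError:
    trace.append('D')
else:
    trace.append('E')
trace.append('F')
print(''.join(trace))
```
DF

else block skipped when exception is caught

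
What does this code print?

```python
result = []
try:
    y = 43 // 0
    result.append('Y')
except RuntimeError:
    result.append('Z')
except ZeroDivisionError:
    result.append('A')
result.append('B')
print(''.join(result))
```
AB

ZeroDivisionError is caught by its specific handler, not RuntimeError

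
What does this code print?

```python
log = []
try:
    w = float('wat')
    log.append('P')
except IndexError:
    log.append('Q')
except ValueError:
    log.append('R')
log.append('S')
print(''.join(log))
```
RS

ValueError is caught by its specific handler, not IndexError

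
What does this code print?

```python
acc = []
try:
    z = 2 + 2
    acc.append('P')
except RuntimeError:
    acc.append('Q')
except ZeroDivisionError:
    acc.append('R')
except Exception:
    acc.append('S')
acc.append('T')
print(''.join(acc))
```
PT

No exception, try block completes normally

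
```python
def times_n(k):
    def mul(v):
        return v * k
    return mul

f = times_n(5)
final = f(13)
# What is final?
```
65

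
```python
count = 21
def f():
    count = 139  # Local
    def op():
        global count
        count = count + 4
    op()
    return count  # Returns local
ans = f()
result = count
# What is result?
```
25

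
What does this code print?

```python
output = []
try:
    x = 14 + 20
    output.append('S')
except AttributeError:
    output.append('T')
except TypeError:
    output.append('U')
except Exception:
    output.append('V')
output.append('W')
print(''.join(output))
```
SW

No exception, try block completes normally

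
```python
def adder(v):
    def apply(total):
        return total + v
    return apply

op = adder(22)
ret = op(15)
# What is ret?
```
37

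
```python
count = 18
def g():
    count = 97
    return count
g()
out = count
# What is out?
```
18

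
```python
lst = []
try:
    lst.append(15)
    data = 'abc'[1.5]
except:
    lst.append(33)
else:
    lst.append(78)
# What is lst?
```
[15, 33]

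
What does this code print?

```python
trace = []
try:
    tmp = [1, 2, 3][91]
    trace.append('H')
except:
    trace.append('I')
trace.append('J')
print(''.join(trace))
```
IJ

Exception raised in try, caught by bare except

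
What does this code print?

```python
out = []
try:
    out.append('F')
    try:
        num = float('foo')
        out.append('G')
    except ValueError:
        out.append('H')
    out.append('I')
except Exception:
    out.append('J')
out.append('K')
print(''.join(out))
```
FHIK

Inner exception caught by inner handler, outer continues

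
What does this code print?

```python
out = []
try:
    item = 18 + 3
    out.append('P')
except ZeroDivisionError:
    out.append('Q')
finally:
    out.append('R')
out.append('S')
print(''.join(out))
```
PRS

finally runs after normal execution too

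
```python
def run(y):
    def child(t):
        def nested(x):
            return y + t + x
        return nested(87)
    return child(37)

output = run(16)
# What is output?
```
140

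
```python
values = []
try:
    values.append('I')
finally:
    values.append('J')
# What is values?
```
['I', 'J']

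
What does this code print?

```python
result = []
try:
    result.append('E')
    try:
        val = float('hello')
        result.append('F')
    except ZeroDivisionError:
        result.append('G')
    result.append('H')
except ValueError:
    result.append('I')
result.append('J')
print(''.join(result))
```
EIJ

Inner handler doesn't match, propagates to outer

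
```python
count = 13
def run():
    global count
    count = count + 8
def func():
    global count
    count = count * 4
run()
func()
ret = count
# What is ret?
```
84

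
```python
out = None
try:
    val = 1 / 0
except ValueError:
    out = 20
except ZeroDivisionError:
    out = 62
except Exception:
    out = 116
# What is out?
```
62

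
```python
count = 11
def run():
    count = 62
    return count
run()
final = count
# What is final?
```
11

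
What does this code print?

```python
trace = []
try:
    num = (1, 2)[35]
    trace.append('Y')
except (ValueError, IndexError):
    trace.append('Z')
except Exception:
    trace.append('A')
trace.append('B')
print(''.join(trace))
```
ZB

IndexError matches tuple containing it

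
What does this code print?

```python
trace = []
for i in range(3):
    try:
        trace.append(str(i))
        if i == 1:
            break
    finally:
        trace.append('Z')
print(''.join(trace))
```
0Z1Z

finally runs even when breaking out of loop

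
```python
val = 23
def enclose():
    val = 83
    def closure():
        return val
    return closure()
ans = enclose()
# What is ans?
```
83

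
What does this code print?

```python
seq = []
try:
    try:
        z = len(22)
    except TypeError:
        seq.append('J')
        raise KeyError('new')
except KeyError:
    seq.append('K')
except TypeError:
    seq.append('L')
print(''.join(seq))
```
JK

New KeyError raised, caught by outer KeyError handler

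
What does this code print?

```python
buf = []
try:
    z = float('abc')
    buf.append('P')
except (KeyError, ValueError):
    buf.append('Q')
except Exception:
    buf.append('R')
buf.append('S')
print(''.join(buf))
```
QS

ValueError matches tuple containing it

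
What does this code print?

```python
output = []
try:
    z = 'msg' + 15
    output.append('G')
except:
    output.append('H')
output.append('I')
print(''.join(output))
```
HI

Exception raised in try, caught by bare except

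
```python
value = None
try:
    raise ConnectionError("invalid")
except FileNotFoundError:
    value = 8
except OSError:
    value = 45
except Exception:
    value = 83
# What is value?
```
45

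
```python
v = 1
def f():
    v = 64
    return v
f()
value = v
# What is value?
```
1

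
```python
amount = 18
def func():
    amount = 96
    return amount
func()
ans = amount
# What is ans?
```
18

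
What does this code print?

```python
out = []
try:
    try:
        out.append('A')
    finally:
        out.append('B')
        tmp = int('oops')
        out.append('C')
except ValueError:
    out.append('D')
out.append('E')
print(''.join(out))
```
ABDE

Exception in inner finally caught by outer except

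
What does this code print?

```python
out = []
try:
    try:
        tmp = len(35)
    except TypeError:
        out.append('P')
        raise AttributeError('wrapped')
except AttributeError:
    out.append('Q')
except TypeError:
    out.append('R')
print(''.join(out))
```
PQ

New AttributeError raised, caught by outer AttributeError handler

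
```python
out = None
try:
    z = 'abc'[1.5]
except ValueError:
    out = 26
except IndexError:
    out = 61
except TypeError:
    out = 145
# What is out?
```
145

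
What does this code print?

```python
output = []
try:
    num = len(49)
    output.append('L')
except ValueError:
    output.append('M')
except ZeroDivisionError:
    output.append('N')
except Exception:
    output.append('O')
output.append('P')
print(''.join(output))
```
OP

TypeError not specifically caught, falls to Exception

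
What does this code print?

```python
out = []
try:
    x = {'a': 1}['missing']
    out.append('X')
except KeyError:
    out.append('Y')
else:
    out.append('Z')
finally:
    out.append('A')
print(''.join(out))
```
YA

Exception: except runs, else skipped, finally runs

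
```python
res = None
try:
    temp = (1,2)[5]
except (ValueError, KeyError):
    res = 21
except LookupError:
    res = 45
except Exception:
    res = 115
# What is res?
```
45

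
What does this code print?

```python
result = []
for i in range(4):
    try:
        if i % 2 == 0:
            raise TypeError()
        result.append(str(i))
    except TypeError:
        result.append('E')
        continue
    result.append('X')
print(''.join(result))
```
E1XE3X

continue in except skips rest of loop body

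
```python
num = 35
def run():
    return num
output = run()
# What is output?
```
35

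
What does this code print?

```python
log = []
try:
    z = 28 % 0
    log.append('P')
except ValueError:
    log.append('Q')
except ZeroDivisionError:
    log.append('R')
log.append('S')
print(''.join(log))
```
RS

ZeroDivisionError is caught by its specific handler, not ValueError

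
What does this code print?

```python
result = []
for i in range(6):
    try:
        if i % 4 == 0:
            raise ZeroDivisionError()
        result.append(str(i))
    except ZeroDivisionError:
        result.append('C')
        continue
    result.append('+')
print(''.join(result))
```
C1+2+3+C5+

continue in except skips rest of loop body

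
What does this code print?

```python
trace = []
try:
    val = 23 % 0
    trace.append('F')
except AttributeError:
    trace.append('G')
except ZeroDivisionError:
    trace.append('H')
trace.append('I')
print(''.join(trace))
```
HI

ZeroDivisionError is caught by its specific handler, not AttributeError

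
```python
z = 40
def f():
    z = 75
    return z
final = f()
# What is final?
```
75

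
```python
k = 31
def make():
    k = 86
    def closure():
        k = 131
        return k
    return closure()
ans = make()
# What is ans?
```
131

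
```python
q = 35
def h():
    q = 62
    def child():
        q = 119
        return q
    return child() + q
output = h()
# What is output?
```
181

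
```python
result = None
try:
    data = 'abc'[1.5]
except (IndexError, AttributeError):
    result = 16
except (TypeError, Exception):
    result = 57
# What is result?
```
57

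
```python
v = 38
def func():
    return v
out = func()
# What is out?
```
38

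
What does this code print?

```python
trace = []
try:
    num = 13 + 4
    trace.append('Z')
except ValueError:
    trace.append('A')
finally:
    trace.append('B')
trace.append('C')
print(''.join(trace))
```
ZBC

finally runs after normal execution too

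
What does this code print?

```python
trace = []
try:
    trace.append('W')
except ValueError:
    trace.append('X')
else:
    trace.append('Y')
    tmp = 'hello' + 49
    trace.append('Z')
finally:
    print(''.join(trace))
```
WY

Try succeeds, else appends 'Y', TypeError in else is uncaught, finally prints before exception propagates ('Z' never appended)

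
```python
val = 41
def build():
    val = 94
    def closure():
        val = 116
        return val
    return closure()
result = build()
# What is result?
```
116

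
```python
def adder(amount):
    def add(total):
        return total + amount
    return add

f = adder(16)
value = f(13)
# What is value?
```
29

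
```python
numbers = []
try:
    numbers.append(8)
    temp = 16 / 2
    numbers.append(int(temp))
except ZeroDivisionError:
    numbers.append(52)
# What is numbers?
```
[8, 8]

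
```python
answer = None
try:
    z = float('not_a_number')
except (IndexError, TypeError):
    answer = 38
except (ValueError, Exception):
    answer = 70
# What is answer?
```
70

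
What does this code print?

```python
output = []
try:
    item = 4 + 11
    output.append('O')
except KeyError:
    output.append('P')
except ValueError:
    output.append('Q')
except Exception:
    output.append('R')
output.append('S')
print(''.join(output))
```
OS

No exception, try block completes normally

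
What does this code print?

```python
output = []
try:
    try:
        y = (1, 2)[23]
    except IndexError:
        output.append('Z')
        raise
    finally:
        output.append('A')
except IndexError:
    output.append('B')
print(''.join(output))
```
ZAB

finally runs before re-raised exception propagates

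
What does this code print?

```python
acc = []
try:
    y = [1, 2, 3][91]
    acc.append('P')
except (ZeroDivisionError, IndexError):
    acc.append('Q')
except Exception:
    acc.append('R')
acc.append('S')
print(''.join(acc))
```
QS

IndexError matches tuple containing it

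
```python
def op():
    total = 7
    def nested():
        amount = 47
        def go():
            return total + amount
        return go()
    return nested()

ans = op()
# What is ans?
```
54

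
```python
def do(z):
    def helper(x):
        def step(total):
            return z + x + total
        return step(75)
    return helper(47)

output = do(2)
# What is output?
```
124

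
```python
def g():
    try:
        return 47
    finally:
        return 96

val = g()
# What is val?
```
96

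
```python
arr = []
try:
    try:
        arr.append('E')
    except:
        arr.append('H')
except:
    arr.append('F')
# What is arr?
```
['E']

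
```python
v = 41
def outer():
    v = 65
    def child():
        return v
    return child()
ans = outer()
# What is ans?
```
65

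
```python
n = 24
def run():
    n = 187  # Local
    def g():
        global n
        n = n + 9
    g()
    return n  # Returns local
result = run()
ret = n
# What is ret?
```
33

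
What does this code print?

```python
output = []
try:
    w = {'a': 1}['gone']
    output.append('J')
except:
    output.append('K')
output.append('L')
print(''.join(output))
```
KL

Exception raised in try, caught by bare except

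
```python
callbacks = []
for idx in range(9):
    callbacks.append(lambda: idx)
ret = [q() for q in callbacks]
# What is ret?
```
[8, 8, 8, 8, 8, 8, 8, 8, 8]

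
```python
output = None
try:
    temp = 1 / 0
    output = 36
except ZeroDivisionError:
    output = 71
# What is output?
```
71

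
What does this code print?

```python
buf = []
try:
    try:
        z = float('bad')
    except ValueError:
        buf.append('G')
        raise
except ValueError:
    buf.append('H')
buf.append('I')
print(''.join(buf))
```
GHI

raise without argument re-raises current exception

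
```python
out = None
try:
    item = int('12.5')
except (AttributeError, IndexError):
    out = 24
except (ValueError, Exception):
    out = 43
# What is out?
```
43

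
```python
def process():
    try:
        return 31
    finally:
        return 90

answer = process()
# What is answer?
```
90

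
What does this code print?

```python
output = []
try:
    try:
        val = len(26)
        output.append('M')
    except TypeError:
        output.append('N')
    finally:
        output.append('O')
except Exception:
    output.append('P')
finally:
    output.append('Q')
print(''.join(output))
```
NOQ

Both finally blocks run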